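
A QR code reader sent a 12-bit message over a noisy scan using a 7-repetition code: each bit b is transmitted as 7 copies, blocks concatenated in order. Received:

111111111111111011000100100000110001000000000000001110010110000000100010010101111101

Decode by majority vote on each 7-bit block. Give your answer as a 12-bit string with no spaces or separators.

Block 1 (1111111): 7 ones → 1
Block 2 (1111111): 7 ones → 1
Block 3 (1011000): 3 ones → 0
Block 4 (1001000): 2 ones → 0
Block 5 (0011000): 2 ones → 0
Block 6 (1000000): 1 one → 0
Block 7 (0000000): 0 ones → 0
Block 8 (0111001): 4 ones → 1
Block 9 (0110000): 2 ones → 0
Block 10 (0001000): 1 one → 0
Block 11 (1001010): 3 ones → 0
Block 12 (1111101): 6 ones → 1

110000010001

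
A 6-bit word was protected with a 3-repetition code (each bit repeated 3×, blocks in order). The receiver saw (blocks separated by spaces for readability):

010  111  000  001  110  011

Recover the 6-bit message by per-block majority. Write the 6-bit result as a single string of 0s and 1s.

Block 1 (010): 1 one → 0
Block 2 (111): 3 ones → 1
Block 3 (000): 0 ones → 0
Block 4 (001): 1 one → 0
Block 5 (110): 2 ones → 1
Block 6 (011): 2 ones → 1

010011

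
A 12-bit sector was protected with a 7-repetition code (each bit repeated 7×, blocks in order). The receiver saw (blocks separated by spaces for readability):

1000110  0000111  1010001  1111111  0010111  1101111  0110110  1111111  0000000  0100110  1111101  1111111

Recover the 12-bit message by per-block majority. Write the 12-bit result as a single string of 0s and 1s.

000111110011

Block 1 (1000110): 3 ones → 0
Block 2 (0000111): 3 ones → 0
Block 3 (1010001): 3 ones → 0
Block 4 (1111111): 7 ones → 1
Block 5 (0010111): 4 ones → 1
Block 6 (1101111): 6 ones → 1
Block 7 (0110110): 4 ones → 1
Block 8 (1111111): 7 ones → 1
Block 9 (0000000): 0 ones → 0
Block 10 (0100110): 3 ones → 0
Block 11 (1111101): 6 ones → 1
Block 12 (1111111): 7 ones → 1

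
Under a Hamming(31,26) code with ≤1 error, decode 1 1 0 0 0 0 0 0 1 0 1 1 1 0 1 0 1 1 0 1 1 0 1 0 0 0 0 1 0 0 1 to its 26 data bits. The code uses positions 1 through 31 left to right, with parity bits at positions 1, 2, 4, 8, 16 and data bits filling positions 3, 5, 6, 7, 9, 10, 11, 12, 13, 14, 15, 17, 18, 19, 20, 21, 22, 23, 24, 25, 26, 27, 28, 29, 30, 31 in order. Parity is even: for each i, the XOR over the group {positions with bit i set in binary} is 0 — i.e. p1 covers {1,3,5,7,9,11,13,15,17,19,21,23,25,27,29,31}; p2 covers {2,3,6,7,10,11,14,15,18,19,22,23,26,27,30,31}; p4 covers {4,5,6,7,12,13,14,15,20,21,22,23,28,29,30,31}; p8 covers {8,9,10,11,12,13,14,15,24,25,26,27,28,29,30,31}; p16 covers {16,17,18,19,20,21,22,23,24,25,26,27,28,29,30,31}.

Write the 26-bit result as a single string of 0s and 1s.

00001011101110110101001001

s1 (pos 1,3,5,7,9,11,13,15,17,19,21,23,25,27,29,31): 1⊕0⊕0⊕0⊕1⊕1⊕1⊕1⊕1⊕0⊕1⊕1⊕0⊕0⊕0⊕1 = 1
s2 (pos 2,3,6,7,10,11,14,15,18,19,22,23,26,27,30,31): 1⊕0⊕0⊕0⊕0⊕1⊕0⊕1⊕1⊕0⊕0⊕1⊕0⊕0⊕0⊕1 = 0
s4 (pos 4,5,6,7,12,13,14,15,20,21,22,23,28,29,30,31): 0⊕0⊕0⊕0⊕1⊕1⊕0⊕1⊕1⊕1⊕0⊕1⊕1⊕0⊕0⊕1 = 0
s8 (pos 8,9,10,11,12,13,14,15,24,25,26,27,28,29,30,31): 0⊕1⊕0⊕1⊕1⊕1⊕0⊕1⊕0⊕0⊕0⊕0⊕1⊕0⊕0⊕1 = 1
s16 (pos 16,17,18,19,20,21,22,23,24,25,26,27,28,29,30,31): 0⊕1⊕1⊕0⊕1⊕1⊕0⊕1⊕0⊕0⊕0⊕0⊕1⊕0⊕0⊕1 = 1
Syndrome s16…s1 = 11001 → error at position 25.
Flip position 25: 1100000010111010110110100001001 → 1100000010111010110110101001001
Read data bits from positions 3,5,6,7,9,10,11,12,13,14,15,17,18,19,20,21,22,23,24,25,26,27,28,29,30,31: 00001011101110110101001001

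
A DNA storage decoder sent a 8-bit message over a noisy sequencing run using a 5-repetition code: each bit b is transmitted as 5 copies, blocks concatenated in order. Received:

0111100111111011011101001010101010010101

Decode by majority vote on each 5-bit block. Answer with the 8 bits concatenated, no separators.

11110001

Block 1 (01111): 4 ones → 1
Block 2 (00111): 3 ones → 1
Block 3 (11101): 4 ones → 1
Block 4 (10111): 4 ones → 1
Block 5 (01001): 2 ones → 0
Block 6 (01010): 2 ones → 0
Block 7 (10100): 2 ones → 0
Block 8 (10101): 3 ones → 1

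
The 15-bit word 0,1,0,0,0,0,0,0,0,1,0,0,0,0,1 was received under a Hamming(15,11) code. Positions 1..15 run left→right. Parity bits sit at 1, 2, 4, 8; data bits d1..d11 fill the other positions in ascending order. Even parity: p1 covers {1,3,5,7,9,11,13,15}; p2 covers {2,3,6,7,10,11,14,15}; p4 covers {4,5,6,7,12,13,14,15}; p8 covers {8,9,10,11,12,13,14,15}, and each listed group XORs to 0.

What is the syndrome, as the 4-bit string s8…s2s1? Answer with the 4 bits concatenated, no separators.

s1 (pos 1,3,5,7,9,11,13,15): 0⊕0⊕0⊕0⊕0⊕0⊕0⊕1 = 1
s2 (pos 2,3,6,7,10,11,14,15): 1⊕0⊕0⊕0⊕1⊕0⊕0⊕1 = 1
s4 (pos 4,5,6,7,12,13,14,15): 0⊕0⊕0⊕0⊕0⊕0⊕0⊕1 = 1
s8 (pos 8,9,10,11,12,13,14,15): 0⊕0⊕1⊕0⊕0⊕0⊕0⊕1 = 0
Syndrome s8…s1 = 0111 → error at position 7.

0111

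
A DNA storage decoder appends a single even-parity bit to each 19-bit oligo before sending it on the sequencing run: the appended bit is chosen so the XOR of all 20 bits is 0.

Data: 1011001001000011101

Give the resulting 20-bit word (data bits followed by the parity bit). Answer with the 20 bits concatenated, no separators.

XOR of the 19 data bits: 1⊕0⊕1⊕1⊕0⊕0⊕1⊕0⊕0⊕1⊕0⊕0⊕0⊕0⊕1⊕1⊕1⊕0⊕1 = 1
Parity bit = 1 (so all 20 bits XOR to 0).

10110010010000111011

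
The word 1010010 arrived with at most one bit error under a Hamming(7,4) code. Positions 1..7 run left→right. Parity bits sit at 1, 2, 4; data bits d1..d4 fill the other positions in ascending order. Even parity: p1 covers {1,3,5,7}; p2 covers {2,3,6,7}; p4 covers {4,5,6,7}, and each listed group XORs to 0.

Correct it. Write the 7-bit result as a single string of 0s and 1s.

1011010

s1 (pos 1,3,5,7): 1⊕1⊕0⊕0 = 0
s2 (pos 2,3,6,7): 0⊕1⊕1⊕0 = 0
s4 (pos 4,5,6,7): 0⊕0⊕1⊕0 = 1
Syndrome s4…s1 = 100 → error at position 4.
Flip position 4: 1010010 → 1011010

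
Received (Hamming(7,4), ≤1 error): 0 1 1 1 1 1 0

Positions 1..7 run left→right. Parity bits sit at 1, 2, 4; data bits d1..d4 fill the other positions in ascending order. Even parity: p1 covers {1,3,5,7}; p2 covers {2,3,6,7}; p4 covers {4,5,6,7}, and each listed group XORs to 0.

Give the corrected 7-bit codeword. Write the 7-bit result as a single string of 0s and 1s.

s1 (pos 1,3,5,7): 0⊕1⊕1⊕0 = 0
s2 (pos 2,3,6,7): 1⊕1⊕1⊕0 = 1
s4 (pos 4,5,6,7): 1⊕1⊕1⊕0 = 1
Syndrome s4…s1 = 110 → error at position 6.
Flip position 6: 0111110 → 0111100

0111100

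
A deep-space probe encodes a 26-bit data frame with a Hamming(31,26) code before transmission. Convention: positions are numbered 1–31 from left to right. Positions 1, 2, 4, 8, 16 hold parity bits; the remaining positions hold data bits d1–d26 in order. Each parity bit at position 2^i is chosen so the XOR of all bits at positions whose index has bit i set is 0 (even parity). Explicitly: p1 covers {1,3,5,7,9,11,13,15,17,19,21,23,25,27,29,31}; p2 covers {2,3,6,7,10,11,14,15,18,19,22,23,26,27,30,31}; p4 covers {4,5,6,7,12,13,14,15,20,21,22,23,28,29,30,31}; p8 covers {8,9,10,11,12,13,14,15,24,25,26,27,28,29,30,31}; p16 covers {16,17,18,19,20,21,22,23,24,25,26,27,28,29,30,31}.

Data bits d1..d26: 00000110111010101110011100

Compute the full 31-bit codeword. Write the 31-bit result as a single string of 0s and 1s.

Place data at non-parity positions: p1 p2 0 p4 0 0 0 p8 0 1 1 0 1 1 1 p16 0 1 0 1 0 1 1 1 0 0 1 1 1 0 0
p1 (pos 1,3,5,7,9,11,13,15,17,19,21,23,25,27,29,31): XOR of data positions = 0⊕0⊕0⊕0⊕1⊕1⊕1⊕0⊕0⊕0⊕1⊕0⊕1⊕1⊕0 = 0
p2 (pos 2,3,6,7,10,11,14,15,18,19,22,23,26,27,30,31): XOR of data positions = 0⊕0⊕0⊕1⊕1⊕1⊕1⊕1⊕0⊕1⊕1⊕0⊕1⊕0⊕0 = 0
p4 (pos 4,5,6,7,12,13,14,15,20,21,22,23,28,29,30,31): XOR of data positions = 0⊕0⊕0⊕0⊕1⊕1⊕1⊕1⊕0⊕1⊕1⊕1⊕1⊕0⊕0 = 0
p8 (pos 8,9,10,11,12,13,14,15,24,25,26,27,28,29,30,31): XOR of data positions = 0⊕1⊕1⊕0⊕1⊕1⊕1⊕1⊕0⊕0⊕1⊕1⊕1⊕0⊕0 = 1
p16 (pos 16,17,18,19,20,21,22,23,24,25,26,27,28,29,30,31): XOR of data positions = 0⊕1⊕0⊕1⊕0⊕1⊕1⊕1⊕0⊕0⊕1⊕1⊕1⊕0⊕0 = 0
Codeword: 0000000101101110010101110011100

0000000101101110010101110011100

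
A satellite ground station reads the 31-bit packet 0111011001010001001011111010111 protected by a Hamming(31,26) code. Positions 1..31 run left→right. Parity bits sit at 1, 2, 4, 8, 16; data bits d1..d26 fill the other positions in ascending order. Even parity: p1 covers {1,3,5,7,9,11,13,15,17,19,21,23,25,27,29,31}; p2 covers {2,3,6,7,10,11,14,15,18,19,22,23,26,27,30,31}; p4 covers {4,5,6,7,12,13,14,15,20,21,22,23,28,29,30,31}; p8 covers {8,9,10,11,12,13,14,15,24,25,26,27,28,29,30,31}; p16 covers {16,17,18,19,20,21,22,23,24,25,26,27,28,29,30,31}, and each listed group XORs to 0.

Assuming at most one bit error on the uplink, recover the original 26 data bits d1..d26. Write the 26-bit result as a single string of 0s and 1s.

10110101000000011111010111

s1 (pos 1,3,5,7,9,11,13,15,17,19,21,23,25,27,29,31): 0⊕1⊕0⊕1⊕0⊕0⊕0⊕0⊕0⊕1⊕1⊕1⊕1⊕1⊕1⊕1 = 1
s2 (pos 2,3,6,7,10,11,14,15,18,19,22,23,26,27,30,31): 1⊕1⊕1⊕1⊕1⊕0⊕0⊕0⊕0⊕1⊕1⊕1⊕0⊕1⊕1⊕1 = 1
s4 (pos 4,5,6,7,12,13,14,15,20,21,22,23,28,29,30,31): 1⊕0⊕1⊕1⊕1⊕0⊕0⊕0⊕0⊕1⊕1⊕1⊕0⊕1⊕1⊕1 = 0
s8 (pos 8,9,10,11,12,13,14,15,24,25,26,27,28,29,30,31): 0⊕0⊕1⊕0⊕1⊕0⊕0⊕0⊕1⊕1⊕0⊕1⊕0⊕1⊕1⊕1 = 0
s16 (pos 16,17,18,19,20,21,22,23,24,25,26,27,28,29,30,31): 1⊕0⊕0⊕1⊕0⊕1⊕1⊕1⊕1⊕1⊕0⊕1⊕0⊕1⊕1⊕1 = 1
Syndrome s16…s1 = 10011 → error at position 19.
Flip position 19: 0111011001010001001011111010111 → 0111011001010001000011111010111
Read data bits from positions 3,5,6,7,9,10,11,12,13,14,15,17,18,19,20,21,22,23,24,25,26,27,28,29,30,31: 10110101000000011111010111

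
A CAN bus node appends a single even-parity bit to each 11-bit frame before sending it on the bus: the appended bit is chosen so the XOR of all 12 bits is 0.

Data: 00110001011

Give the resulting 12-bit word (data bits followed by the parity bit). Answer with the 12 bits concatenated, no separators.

XOR of the 11 data bits: 0⊕0⊕1⊕1⊕0⊕0⊕0⊕1⊕0⊕1⊕1 = 1
Parity bit = 1 (so all 12 bits XOR to 0).

001100010111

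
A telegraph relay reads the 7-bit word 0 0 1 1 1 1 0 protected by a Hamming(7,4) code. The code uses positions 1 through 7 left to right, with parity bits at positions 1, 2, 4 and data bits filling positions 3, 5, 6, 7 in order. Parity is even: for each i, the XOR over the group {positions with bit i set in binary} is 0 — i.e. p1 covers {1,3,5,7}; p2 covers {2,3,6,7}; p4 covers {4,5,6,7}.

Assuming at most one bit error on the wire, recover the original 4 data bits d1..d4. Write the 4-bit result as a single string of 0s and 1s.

1110

s1 (pos 1,3,5,7): 0⊕1⊕1⊕0 = 0
s2 (pos 2,3,6,7): 0⊕1⊕1⊕0 = 0
s4 (pos 4,5,6,7): 1⊕1⊕1⊕0 = 1
Syndrome s4…s1 = 100 → error at position 4.
Flip position 4: 0011110 → 0010110
Read data bits from positions 3,5,6,7: 1110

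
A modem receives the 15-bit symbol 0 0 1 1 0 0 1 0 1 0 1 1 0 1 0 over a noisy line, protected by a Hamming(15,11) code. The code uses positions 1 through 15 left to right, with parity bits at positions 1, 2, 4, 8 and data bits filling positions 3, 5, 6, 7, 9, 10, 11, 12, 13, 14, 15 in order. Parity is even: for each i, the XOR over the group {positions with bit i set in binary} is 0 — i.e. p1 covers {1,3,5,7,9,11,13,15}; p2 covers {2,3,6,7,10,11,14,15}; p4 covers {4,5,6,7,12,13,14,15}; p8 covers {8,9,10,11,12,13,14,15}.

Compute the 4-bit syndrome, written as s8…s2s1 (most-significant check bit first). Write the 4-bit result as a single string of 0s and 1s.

s1 (pos 1,3,5,7,9,11,13,15): 0⊕1⊕0⊕1⊕1⊕1⊕0⊕0 = 0
s2 (pos 2,3,6,7,10,11,14,15): 0⊕1⊕0⊕1⊕0⊕1⊕1⊕0 = 0
s4 (pos 4,5,6,7,12,13,14,15): 1⊕0⊕0⊕1⊕1⊕0⊕1⊕0 = 0
s8 (pos 8,9,10,11,12,13,14,15): 0⊕1⊕0⊕1⊕1⊕0⊕1⊕0 = 0
Syndrome s8…s1 = 0000 → no error.

0000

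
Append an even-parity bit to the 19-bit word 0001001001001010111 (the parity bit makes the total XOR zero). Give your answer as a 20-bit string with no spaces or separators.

XOR of the 19 data bits: 0⊕0⊕0⊕1⊕0⊕0⊕1⊕0⊕0⊕1⊕0⊕0⊕1⊕0⊕1⊕0⊕1⊕1⊕1 = 0
Parity bit = 0 (so all 20 bits XOR to 0).

00010010010010101110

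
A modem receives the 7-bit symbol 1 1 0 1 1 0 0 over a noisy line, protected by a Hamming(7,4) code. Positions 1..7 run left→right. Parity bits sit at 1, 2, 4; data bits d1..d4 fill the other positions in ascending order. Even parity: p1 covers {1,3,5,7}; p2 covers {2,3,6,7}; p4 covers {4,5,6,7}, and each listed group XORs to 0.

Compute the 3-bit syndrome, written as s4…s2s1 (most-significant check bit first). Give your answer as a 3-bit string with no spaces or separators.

s1 (pos 1,3,5,7): 1⊕0⊕1⊕0 = 0
s2 (pos 2,3,6,7): 1⊕0⊕0⊕0 = 1
s4 (pos 4,5,6,7): 1⊕1⊕0⊕0 = 0
Syndrome s4…s1 = 010 → error at position 2.

010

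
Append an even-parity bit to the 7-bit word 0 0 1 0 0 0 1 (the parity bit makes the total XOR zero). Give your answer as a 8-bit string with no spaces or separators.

00100010

XOR of the 7 data bits: 0⊕0⊕1⊕0⊕0⊕0⊕1 = 0
Parity bit = 0 (so all 8 bits XOR to 0).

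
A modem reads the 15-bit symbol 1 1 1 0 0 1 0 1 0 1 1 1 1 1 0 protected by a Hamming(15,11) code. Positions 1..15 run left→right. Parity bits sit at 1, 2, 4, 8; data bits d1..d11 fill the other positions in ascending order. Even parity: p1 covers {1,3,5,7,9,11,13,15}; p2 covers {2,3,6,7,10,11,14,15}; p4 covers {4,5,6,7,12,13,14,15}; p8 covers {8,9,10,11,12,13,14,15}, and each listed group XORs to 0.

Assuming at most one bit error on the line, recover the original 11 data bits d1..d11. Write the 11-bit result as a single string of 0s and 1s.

s1 (pos 1,3,5,7,9,11,13,15): 1⊕1⊕0⊕0⊕0⊕1⊕1⊕0 = 0
s2 (pos 2,3,6,7,10,11,14,15): 1⊕1⊕1⊕0⊕1⊕1⊕1⊕0 = 0
s4 (pos 4,5,6,7,12,13,14,15): 0⊕0⊕1⊕0⊕1⊕1⊕1⊕0 = 0
s8 (pos 8,9,10,11,12,13,14,15): 1⊕0⊕1⊕1⊕1⊕1⊕1⊕0 = 0
Syndrome s8…s1 = 0000 → no error.
Read data bits from positions 3,5,6,7,9,10,11,12,13,14,15: 10100111110

10100111110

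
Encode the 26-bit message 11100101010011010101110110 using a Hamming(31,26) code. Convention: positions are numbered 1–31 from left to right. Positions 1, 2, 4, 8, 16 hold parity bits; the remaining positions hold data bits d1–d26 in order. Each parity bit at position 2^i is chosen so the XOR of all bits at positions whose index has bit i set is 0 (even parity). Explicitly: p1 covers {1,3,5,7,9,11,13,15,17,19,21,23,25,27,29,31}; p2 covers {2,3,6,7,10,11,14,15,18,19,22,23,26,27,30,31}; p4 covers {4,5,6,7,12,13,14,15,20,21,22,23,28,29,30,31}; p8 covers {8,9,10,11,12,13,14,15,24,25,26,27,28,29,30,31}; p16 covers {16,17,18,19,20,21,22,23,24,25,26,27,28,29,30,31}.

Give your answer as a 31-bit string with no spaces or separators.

Place data at non-parity positions: p1 p2 1 p4 1 1 0 p8 0 1 0 1 0 1 0 p16 0 1 1 0 1 0 1 0 1 1 1 0 1 1 0
p1 (pos 1,3,5,7,9,11,13,15,17,19,21,23,25,27,29,31): XOR of data positions = 1⊕1⊕0⊕0⊕0⊕0⊕0⊕0⊕1⊕1⊕1⊕1⊕1⊕1⊕0 = 0
p2 (pos 2,3,6,7,10,11,14,15,18,19,22,23,26,27,30,31): XOR of data positions = 1⊕1⊕0⊕1⊕0⊕1⊕0⊕1⊕1⊕0⊕1⊕1⊕1⊕1⊕0 = 0
p4 (pos 4,5,6,7,12,13,14,15,20,21,22,23,28,29,30,31): XOR of data positions = 1⊕1⊕0⊕1⊕0⊕1⊕0⊕0⊕1⊕0⊕1⊕0⊕1⊕1⊕0 = 0
p8 (pos 8,9,10,11,12,13,14,15,24,25,26,27,28,29,30,31): XOR of data positions = 0⊕1⊕0⊕1⊕0⊕1⊕0⊕0⊕1⊕1⊕1⊕0⊕1⊕1⊕0 = 0
p16 (pos 16,17,18,19,20,21,22,23,24,25,26,27,28,29,30,31): XOR of data positions = 0⊕1⊕1⊕0⊕1⊕0⊕1⊕0⊕1⊕1⊕1⊕0⊕1⊕1⊕0 = 1
Codeword: 0010110001010101011010101110110

0010110001010101011010101110110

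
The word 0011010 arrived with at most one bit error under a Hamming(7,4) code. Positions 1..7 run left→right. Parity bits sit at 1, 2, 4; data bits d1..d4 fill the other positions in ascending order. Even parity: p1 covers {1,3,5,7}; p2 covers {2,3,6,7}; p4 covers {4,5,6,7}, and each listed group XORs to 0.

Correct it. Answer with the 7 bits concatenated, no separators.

s1 (pos 1,3,5,7): 0⊕1⊕0⊕0 = 1
s2 (pos 2,3,6,7): 0⊕1⊕1⊕0 = 0
s4 (pos 4,5,6,7): 1⊕0⊕1⊕0 = 0
Syndrome s4…s1 = 001 → error at position 1.
Flip position 1: 0011010 → 1011010

1011010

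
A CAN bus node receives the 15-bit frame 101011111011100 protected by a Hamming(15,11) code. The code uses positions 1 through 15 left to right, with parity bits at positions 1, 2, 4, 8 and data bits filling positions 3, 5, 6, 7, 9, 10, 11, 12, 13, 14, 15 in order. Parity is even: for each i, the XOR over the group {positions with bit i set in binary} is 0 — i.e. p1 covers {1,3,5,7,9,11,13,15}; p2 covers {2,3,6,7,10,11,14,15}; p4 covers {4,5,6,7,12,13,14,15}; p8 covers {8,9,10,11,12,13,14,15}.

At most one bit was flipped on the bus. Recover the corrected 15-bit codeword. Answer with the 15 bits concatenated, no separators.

101011111011000

s1 (pos 1,3,5,7,9,11,13,15): 1⊕1⊕1⊕1⊕1⊕1⊕1⊕0 = 1
s2 (pos 2,3,6,7,10,11,14,15): 0⊕1⊕1⊕1⊕0⊕1⊕0⊕0 = 0
s4 (pos 4,5,6,7,12,13,14,15): 0⊕1⊕1⊕1⊕1⊕1⊕0⊕0 = 1
s8 (pos 8,9,10,11,12,13,14,15): 1⊕1⊕0⊕1⊕1⊕1⊕0⊕0 = 1
Syndrome s8…s1 = 1101 → error at position 13.
Flip position 13: 101011111011100 → 101011111011000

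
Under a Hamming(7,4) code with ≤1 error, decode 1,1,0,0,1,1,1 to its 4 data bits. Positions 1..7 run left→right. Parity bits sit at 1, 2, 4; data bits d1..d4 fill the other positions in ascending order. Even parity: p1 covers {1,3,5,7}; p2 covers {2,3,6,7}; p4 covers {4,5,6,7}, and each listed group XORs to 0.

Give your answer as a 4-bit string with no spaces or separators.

0110

s1 (pos 1,3,5,7): 1⊕0⊕1⊕1 = 1
s2 (pos 2,3,6,7): 1⊕0⊕1⊕1 = 1
s4 (pos 4,5,6,7): 0⊕1⊕1⊕1 = 1
Syndrome s4…s1 = 111 → error at position 7.
Flip position 7: 1100111 → 1100110
Read data bits from positions 3,5,6,7: 0110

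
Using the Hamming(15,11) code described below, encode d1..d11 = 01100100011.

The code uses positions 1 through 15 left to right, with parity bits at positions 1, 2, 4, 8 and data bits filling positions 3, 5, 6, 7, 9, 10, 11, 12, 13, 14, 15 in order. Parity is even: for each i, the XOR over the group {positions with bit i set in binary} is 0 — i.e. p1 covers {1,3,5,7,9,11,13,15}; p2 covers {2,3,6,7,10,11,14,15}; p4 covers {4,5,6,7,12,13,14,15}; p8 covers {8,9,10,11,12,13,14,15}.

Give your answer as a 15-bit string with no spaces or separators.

Place data at non-parity positions: p1 p2 0 p4 1 1 0 p8 0 1 0 0 0 1 1
p1 (pos 1,3,5,7,9,11,13,15): XOR of data positions = 0⊕1⊕0⊕0⊕0⊕0⊕1 = 0
p2 (pos 2,3,6,7,10,11,14,15): XOR of data positions = 0⊕1⊕0⊕1⊕0⊕1⊕1 = 0
p4 (pos 4,5,6,7,12,13,14,15): XOR of data positions = 1⊕1⊕0⊕0⊕0⊕1⊕1 = 0
p8 (pos 8,9,10,11,12,13,14,15): XOR of data positions = 0⊕1⊕0⊕0⊕0⊕1⊕1 = 1
Codeword: 000011010100011

000011010100011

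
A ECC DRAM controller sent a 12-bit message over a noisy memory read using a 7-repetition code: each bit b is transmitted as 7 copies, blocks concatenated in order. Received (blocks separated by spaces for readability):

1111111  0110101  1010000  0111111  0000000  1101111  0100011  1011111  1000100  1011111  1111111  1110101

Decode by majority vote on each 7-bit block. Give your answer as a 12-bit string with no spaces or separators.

Block 1 (1111111): 7 ones → 1
Block 2 (0110101): 4 ones → 1
Block 3 (1010000): 2 ones → 0
Block 4 (0111111): 6 ones → 1
Block 5 (0000000): 0 ones → 0
Block 6 (1101111): 6 ones → 1
Block 7 (0100011): 3 ones → 0
Block 8 (1011111): 6 ones → 1
Block 9 (1000100): 2 ones → 0
Block 10 (1011111): 6 ones → 1
Block 11 (1111111): 7 ones → 1
Block 12 (1110101): 5 ones → 1

110101010111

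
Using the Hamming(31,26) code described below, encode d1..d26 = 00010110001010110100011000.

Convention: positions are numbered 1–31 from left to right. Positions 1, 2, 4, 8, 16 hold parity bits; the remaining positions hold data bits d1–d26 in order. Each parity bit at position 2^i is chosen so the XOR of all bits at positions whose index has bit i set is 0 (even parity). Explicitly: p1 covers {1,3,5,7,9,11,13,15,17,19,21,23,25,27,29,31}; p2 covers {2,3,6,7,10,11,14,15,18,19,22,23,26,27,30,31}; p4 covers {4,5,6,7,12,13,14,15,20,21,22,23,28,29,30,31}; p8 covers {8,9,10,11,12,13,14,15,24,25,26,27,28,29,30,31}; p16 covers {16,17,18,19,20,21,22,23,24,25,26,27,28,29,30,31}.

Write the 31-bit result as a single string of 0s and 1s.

0100001101100010010110100011000

Place data at non-parity positions: p1 p2 0 p4 0 0 1 p8 0 1 1 0 0 0 1 p16 0 1 0 1 1 0 1 0 0 0 1 1 0 0 0
p1 (pos 1,3,5,7,9,11,13,15,17,19,21,23,25,27,29,31): XOR of data positions = 0⊕0⊕1⊕0⊕1⊕0⊕1⊕0⊕0⊕1⊕1⊕0⊕1⊕0⊕0 = 0
p2 (pos 2,3,6,7,10,11,14,15,18,19,22,23,26,27,30,31): XOR of data positions = 0⊕0⊕1⊕1⊕1⊕0⊕1⊕1⊕0⊕0⊕1⊕0⊕1⊕0⊕0 = 1
p4 (pos 4,5,6,7,12,13,14,15,20,21,22,23,28,29,30,31): XOR of data positions = 0⊕0⊕1⊕0⊕0⊕0⊕1⊕1⊕1⊕0⊕1⊕1⊕0⊕0⊕0 = 0
p8 (pos 8,9,10,11,12,13,14,15,24,25,26,27,28,29,30,31): XOR of data positions = 0⊕1⊕1⊕0⊕0⊕0⊕1⊕0⊕0⊕0⊕1⊕1⊕0⊕0⊕0 = 1
p16 (pos 16,17,18,19,20,21,22,23,24,25,26,27,28,29,30,31): XOR of data positions = 0⊕1⊕0⊕1⊕1⊕0⊕1⊕0⊕0⊕0⊕1⊕1⊕0⊕0⊕0 = 0
Codeword: 0100001101100010010110100011000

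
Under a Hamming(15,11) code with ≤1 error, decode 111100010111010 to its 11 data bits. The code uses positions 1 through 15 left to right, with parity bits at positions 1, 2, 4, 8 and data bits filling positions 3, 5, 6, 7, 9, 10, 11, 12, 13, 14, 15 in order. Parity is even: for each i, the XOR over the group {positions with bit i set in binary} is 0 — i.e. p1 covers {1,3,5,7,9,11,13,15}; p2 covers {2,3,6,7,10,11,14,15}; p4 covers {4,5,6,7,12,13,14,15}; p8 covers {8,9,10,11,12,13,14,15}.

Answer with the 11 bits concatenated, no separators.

10000111011

s1 (pos 1,3,5,7,9,11,13,15): 1⊕1⊕0⊕0⊕0⊕1⊕0⊕0 = 1
s2 (pos 2,3,6,7,10,11,14,15): 1⊕1⊕0⊕0⊕1⊕1⊕1⊕0 = 1
s4 (pos 4,5,6,7,12,13,14,15): 1⊕0⊕0⊕0⊕1⊕0⊕1⊕0 = 1
s8 (pos 8,9,10,11,12,13,14,15): 1⊕0⊕1⊕1⊕1⊕0⊕1⊕0 = 1
Syndrome s8…s1 = 1111 → error at position 15.
Flip position 15: 111100010111010 → 111100010111011
Read data bits from positions 3,5,6,7,9,10,11,12,13,14,15: 10000111011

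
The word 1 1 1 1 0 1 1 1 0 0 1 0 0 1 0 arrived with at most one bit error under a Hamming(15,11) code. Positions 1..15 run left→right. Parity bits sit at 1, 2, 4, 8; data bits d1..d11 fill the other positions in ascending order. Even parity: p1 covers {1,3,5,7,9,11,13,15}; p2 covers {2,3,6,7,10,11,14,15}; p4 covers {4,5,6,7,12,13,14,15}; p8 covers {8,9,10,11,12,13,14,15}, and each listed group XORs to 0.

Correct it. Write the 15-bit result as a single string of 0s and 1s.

s1 (pos 1,3,5,7,9,11,13,15): 1⊕1⊕0⊕1⊕0⊕1⊕0⊕0 = 0
s2 (pos 2,3,6,7,10,11,14,15): 1⊕1⊕1⊕1⊕0⊕1⊕1⊕0 = 0
s4 (pos 4,5,6,7,12,13,14,15): 1⊕0⊕1⊕1⊕0⊕0⊕1⊕0 = 0
s8 (pos 8,9,10,11,12,13,14,15): 1⊕0⊕0⊕1⊕0⊕0⊕1⊕0 = 1
Syndrome s8…s1 = 1000 → error at position 8.
Flip position 8: 111101110010010 → 111101100010010

111101100010010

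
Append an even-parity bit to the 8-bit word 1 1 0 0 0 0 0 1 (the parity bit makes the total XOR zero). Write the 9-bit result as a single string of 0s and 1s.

110000011

XOR of the 8 data bits: 1⊕1⊕0⊕0⊕0⊕0⊕0⊕1 = 1
Parity bit = 1 (so all 9 bits XOR to 0).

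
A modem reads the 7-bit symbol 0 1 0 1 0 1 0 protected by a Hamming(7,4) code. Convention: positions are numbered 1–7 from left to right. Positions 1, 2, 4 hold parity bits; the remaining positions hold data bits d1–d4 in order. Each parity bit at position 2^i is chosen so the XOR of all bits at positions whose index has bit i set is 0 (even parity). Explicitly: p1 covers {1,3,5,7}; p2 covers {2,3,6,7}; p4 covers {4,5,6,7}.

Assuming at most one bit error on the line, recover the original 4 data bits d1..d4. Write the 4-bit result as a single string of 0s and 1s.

s1 (pos 1,3,5,7): 0⊕0⊕0⊕0 = 0
s2 (pos 2,3,6,7): 1⊕0⊕1⊕0 = 0
s4 (pos 4,5,6,7): 1⊕0⊕1⊕0 = 0
Syndrome s4…s1 = 000 → no error.
Read data bits from positions 3,5,6,7: 0010

0010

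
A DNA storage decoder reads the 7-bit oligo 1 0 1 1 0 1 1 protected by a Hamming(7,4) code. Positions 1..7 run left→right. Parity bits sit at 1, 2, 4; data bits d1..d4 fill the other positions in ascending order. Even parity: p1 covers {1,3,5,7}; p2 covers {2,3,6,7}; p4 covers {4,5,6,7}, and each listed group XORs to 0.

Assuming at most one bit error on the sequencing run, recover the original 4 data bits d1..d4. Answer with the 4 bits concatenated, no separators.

s1 (pos 1,3,5,7): 1⊕1⊕0⊕1 = 1
s2 (pos 2,3,6,7): 0⊕1⊕1⊕1 = 1
s4 (pos 4,5,6,7): 1⊕0⊕1⊕1 = 1
Syndrome s4…s1 = 111 → error at position 7.
Flip position 7: 1011011 → 1011010
Read data bits from positions 3,5,6,7: 1010

1010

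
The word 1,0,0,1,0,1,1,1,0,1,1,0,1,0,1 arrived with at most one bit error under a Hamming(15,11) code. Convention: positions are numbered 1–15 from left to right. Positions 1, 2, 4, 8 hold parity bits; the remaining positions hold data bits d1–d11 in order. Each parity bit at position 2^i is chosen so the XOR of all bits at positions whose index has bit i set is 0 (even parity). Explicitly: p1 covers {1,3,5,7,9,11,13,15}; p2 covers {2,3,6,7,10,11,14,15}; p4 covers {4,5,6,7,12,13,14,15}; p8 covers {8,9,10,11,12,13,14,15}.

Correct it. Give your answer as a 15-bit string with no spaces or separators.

s1 (pos 1,3,5,7,9,11,13,15): 1⊕0⊕0⊕1⊕0⊕1⊕1⊕1 = 1
s2 (pos 2,3,6,7,10,11,14,15): 0⊕0⊕1⊕1⊕1⊕1⊕0⊕1 = 1
s4 (pos 4,5,6,7,12,13,14,15): 1⊕0⊕1⊕1⊕0⊕1⊕0⊕1 = 1
s8 (pos 8,9,10,11,12,13,14,15): 1⊕0⊕1⊕1⊕0⊕1⊕0⊕1 = 1
Syndrome s8…s1 = 1111 → error at position 15.
Flip position 15: 100101110110101 → 100101110110100

100101110110100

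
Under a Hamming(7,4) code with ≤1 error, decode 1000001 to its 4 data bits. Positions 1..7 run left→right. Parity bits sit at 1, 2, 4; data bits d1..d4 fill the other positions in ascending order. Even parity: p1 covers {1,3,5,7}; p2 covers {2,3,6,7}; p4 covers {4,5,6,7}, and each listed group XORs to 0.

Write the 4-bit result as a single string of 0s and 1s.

s1 (pos 1,3,5,7): 1⊕0⊕0⊕1 = 0
s2 (pos 2,3,6,7): 0⊕0⊕0⊕1 = 1
s4 (pos 4,5,6,7): 0⊕0⊕0⊕1 = 1
Syndrome s4…s1 = 110 → error at position 6.
Flip position 6: 1000001 → 1000011
Read data bits from positions 3,5,6,7: 0011

0011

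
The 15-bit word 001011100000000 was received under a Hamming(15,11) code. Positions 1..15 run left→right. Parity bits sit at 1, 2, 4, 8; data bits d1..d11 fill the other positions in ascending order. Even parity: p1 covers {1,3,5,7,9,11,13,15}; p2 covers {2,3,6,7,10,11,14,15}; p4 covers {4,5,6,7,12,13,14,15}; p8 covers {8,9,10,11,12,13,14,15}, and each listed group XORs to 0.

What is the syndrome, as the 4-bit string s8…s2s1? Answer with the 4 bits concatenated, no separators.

s1 (pos 1,3,5,7,9,11,13,15): 0⊕1⊕1⊕1⊕0⊕0⊕0⊕0 = 1
s2 (pos 2,3,6,7,10,11,14,15): 0⊕1⊕1⊕1⊕0⊕0⊕0⊕0 = 1
s4 (pos 4,5,6,7,12,13,14,15): 0⊕1⊕1⊕1⊕0⊕0⊕0⊕0 = 1
s8 (pos 8,9,10,11,12,13,14,15): 0⊕0⊕0⊕0⊕0⊕0⊕0⊕0 = 0
Syndrome s8…s1 = 0111 → error at position 7.

0111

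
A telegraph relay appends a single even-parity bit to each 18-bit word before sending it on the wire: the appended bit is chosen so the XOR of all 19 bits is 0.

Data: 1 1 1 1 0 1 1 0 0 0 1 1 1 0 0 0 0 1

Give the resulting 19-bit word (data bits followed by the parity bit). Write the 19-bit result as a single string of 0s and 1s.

XOR of the 18 data bits: 1⊕1⊕1⊕1⊕0⊕1⊕1⊕0⊕0⊕0⊕1⊕1⊕1⊕0⊕0⊕0⊕0⊕1 = 0
Parity bit = 0 (so all 19 bits XOR to 0).

1111011000111000010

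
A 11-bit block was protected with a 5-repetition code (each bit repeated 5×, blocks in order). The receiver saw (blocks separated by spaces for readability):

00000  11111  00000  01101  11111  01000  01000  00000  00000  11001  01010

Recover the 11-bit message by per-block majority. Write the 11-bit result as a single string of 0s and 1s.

Block 1 (00000): 0 ones → 0
Block 2 (11111): 5 ones → 1
Block 3 (00000): 0 ones → 0
Block 4 (01101): 3 ones → 1
Block 5 (11111): 5 ones → 1
Block 6 (01000): 1 one → 0
Block 7 (01000): 1 one → 0
Block 8 (00000): 0 ones → 0
Block 9 (00000): 0 ones → 0
Block 10 (11001): 3 ones → 1
Block 11 (01010): 2 ones → 0

01011000010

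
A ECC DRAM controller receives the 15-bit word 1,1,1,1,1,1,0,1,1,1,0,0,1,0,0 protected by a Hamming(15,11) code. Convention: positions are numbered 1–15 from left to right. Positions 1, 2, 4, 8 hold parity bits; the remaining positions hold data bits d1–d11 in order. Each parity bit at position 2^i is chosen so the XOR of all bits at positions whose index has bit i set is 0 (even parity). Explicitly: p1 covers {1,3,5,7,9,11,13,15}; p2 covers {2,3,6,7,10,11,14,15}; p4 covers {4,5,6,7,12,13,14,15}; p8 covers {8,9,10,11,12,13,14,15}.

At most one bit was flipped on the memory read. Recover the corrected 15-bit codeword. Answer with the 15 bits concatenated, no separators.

011111011100100

s1 (pos 1,3,5,7,9,11,13,15): 1⊕1⊕1⊕0⊕1⊕0⊕1⊕0 = 1
s2 (pos 2,3,6,7,10,11,14,15): 1⊕1⊕1⊕0⊕1⊕0⊕0⊕0 = 0
s4 (pos 4,5,6,7,12,13,14,15): 1⊕1⊕1⊕0⊕0⊕1⊕0⊕0 = 0
s8 (pos 8,9,10,11,12,13,14,15): 1⊕1⊕1⊕0⊕0⊕1⊕0⊕0 = 0
Syndrome s8…s1 = 0001 → error at position 1.
Flip position 1: 111111011100100 → 011111011100100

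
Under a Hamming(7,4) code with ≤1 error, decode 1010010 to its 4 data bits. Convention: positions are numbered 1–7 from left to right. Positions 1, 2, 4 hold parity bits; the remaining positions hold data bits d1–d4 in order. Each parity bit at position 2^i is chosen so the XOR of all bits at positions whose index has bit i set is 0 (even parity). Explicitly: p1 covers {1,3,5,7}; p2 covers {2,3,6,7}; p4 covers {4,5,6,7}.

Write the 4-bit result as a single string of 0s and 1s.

1010

s1 (pos 1,3,5,7): 1⊕1⊕0⊕0 = 0
s2 (pos 2,3,6,7): 0⊕1⊕1⊕0 = 0
s4 (pos 4,5,6,7): 0⊕0⊕1⊕0 = 1
Syndrome s4…s1 = 100 → error at position 4.
Flip position 4: 1010010 → 1011010
Read data bits from positions 3,5,6,7: 1010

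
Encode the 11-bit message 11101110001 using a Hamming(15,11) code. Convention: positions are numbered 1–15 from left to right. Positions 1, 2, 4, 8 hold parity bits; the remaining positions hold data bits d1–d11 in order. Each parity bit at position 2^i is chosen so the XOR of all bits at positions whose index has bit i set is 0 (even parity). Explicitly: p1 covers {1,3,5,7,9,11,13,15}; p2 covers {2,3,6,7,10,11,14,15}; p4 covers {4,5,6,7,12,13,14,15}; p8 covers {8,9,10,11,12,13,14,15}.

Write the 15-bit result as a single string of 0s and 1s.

Place data at non-parity positions: p1 p2 1 p4 1 1 0 p8 1 1 1 0 0 0 1
p1 (pos 1,3,5,7,9,11,13,15): XOR of data positions = 1⊕1⊕0⊕1⊕1⊕0⊕1 = 1
p2 (pos 2,3,6,7,10,11,14,15): XOR of data positions = 1⊕1⊕0⊕1⊕1⊕0⊕1 = 1
p4 (pos 4,5,6,7,12,13,14,15): XOR of data positions = 1⊕1⊕0⊕0⊕0⊕0⊕1 = 1
p8 (pos 8,9,10,11,12,13,14,15): XOR of data positions = 1⊕1⊕1⊕0⊕0⊕0⊕1 = 0
Codeword: 111111001110001

111111001110001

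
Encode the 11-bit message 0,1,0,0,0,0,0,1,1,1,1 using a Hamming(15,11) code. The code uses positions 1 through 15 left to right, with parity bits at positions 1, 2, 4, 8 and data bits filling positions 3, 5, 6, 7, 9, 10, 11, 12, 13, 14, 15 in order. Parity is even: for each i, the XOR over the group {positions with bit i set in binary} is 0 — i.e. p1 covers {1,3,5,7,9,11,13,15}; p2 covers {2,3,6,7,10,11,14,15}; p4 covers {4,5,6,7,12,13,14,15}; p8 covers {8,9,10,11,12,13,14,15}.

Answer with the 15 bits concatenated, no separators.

Place data at non-parity positions: p1 p2 0 p4 1 0 0 p8 0 0 0 1 1 1 1
p1 (pos 1,3,5,7,9,11,13,15): XOR of data positions = 0⊕1⊕0⊕0⊕0⊕1⊕1 = 1
p2 (pos 2,3,6,7,10,11,14,15): XOR of data positions = 0⊕0⊕0⊕0⊕0⊕1⊕1 = 0
p4 (pos 4,5,6,7,12,13,14,15): XOR of data positions = 1⊕0⊕0⊕1⊕1⊕1⊕1 = 1
p8 (pos 8,9,10,11,12,13,14,15): XOR of data positions = 0⊕0⊕0⊕1⊕1⊕1⊕1 = 0
Codeword: 100110000001111

100110000001111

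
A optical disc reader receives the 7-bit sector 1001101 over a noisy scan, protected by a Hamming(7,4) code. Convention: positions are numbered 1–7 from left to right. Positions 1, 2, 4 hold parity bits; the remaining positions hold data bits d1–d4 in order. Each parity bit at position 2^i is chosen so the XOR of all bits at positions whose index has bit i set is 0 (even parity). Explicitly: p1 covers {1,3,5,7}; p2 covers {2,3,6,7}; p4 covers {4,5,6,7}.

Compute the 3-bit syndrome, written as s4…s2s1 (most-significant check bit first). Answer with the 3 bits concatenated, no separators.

s1 (pos 1,3,5,7): 1⊕0⊕1⊕1 = 1
s2 (pos 2,3,6,7): 0⊕0⊕0⊕1 = 1
s4 (pos 4,5,6,7): 1⊕1⊕0⊕1 = 1
Syndrome s4…s1 = 111 → error at position 7.

111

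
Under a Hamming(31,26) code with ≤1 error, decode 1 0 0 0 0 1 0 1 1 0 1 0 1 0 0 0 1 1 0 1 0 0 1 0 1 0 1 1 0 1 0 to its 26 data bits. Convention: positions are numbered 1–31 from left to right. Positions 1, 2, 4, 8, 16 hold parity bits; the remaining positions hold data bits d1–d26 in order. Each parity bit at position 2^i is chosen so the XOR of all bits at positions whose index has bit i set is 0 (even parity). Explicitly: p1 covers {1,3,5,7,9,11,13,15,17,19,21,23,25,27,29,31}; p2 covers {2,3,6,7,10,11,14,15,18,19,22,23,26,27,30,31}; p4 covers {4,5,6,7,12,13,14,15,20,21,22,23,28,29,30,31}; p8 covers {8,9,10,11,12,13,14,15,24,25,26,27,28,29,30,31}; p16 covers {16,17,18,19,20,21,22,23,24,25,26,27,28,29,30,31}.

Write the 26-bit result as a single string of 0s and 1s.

00101010100110100101011010

s1 (pos 1,3,5,7,9,11,13,15,17,19,21,23,25,27,29,31): 1⊕0⊕0⊕0⊕1⊕1⊕1⊕0⊕1⊕0⊕0⊕1⊕1⊕1⊕0⊕0 = 0
s2 (pos 2,3,6,7,10,11,14,15,18,19,22,23,26,27,30,31): 0⊕0⊕1⊕0⊕0⊕1⊕0⊕0⊕1⊕0⊕0⊕1⊕0⊕1⊕1⊕0 = 0
s4 (pos 4,5,6,7,12,13,14,15,20,21,22,23,28,29,30,31): 0⊕0⊕1⊕0⊕0⊕1⊕0⊕0⊕1⊕0⊕0⊕1⊕1⊕0⊕1⊕0 = 0
s8 (pos 8,9,10,11,12,13,14,15,24,25,26,27,28,29,30,31): 1⊕1⊕0⊕1⊕0⊕1⊕0⊕0⊕0⊕1⊕0⊕1⊕1⊕0⊕1⊕0 = 0
s16 (pos 16,17,18,19,20,21,22,23,24,25,26,27,28,29,30,31): 0⊕1⊕1⊕0⊕1⊕0⊕0⊕1⊕0⊕1⊕0⊕1⊕1⊕0⊕1⊕0 = 0
Syndrome s16…s1 = 00000 → no error.
Read data bits from positions 3,5,6,7,9,10,11,12,13,14,15,17,18,19,20,21,22,23,24,25,26,27,28,29,30,31: 00101010100110100101011010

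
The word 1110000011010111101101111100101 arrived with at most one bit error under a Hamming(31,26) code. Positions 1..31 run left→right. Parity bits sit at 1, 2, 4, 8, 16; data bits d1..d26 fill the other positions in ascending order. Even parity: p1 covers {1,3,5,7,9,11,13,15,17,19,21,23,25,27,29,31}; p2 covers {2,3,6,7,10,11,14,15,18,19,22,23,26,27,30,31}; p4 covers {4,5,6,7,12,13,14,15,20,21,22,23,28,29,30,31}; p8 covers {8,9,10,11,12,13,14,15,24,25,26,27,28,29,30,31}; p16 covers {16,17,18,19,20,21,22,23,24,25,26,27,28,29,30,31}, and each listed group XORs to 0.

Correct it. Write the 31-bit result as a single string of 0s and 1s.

s1 (pos 1,3,5,7,9,11,13,15,17,19,21,23,25,27,29,31): 1⊕1⊕0⊕0⊕1⊕0⊕0⊕1⊕1⊕1⊕0⊕1⊕1⊕0⊕1⊕1 = 0
s2 (pos 2,3,6,7,10,11,14,15,18,19,22,23,26,27,30,31): 1⊕1⊕0⊕0⊕1⊕0⊕1⊕1⊕0⊕1⊕1⊕1⊕1⊕0⊕0⊕1 = 0
s4 (pos 4,5,6,7,12,13,14,15,20,21,22,23,28,29,30,31): 0⊕0⊕0⊕0⊕1⊕0⊕1⊕1⊕1⊕0⊕1⊕1⊕0⊕1⊕0⊕1 = 0
s8 (pos 8,9,10,11,12,13,14,15,24,25,26,27,28,29,30,31): 0⊕1⊕1⊕0⊕1⊕0⊕1⊕1⊕1⊕1⊕1⊕0⊕0⊕1⊕0⊕1 = 0
s16 (pos 16,17,18,19,20,21,22,23,24,25,26,27,28,29,30,31): 1⊕1⊕0⊕1⊕1⊕0⊕1⊕1⊕1⊕1⊕1⊕0⊕0⊕1⊕0⊕1 = 1
Syndrome s16…s1 = 10000 → error at position 16.
Flip position 16: 1110000011010111101101111100101 → 1110000011010110101101111100101

1110000011010110101101111100101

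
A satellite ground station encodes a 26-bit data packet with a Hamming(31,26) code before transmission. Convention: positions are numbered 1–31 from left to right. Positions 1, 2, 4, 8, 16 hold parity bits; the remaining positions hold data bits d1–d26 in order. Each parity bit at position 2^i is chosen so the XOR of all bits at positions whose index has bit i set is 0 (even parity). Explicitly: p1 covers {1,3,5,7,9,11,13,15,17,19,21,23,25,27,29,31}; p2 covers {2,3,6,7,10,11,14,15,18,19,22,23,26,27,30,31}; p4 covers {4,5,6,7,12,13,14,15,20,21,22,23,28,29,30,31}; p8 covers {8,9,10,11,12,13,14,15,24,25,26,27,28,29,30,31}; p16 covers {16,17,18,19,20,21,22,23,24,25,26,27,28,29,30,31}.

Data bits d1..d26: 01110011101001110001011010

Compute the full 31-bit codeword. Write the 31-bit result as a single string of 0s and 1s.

1100111000111011001110001011010

Place data at non-parity positions: p1 p2 0 p4 1 1 1 p8 0 0 1 1 1 0 1 p16 0 0 1 1 1 0 0 0 1 0 1 1 0 1 0
p1 (pos 1,3,5,7,9,11,13,15,17,19,21,23,25,27,29,31): XOR of data positions = 0⊕1⊕1⊕0⊕1⊕1⊕1⊕0⊕1⊕1⊕0⊕1⊕1⊕0⊕0 = 1
p2 (pos 2,3,6,7,10,11,14,15,18,19,22,23,26,27,30,31): XOR of data positions = 0⊕1⊕1⊕0⊕1⊕0⊕1⊕0⊕1⊕0⊕0⊕0⊕1⊕1⊕0 = 1
p4 (pos 4,5,6,7,12,13,14,15,20,21,22,23,28,29,30,31): XOR of data positions = 1⊕1⊕1⊕1⊕1⊕0⊕1⊕1⊕1⊕0⊕0⊕1⊕0⊕1⊕0 = 0
p8 (pos 8,9,10,11,12,13,14,15,24,25,26,27,28,29,30,31): XOR of data positions = 0⊕0⊕1⊕1⊕1⊕0⊕1⊕0⊕1⊕0⊕1⊕1⊕0⊕1⊕0 = 0
p16 (pos 16,17,18,19,20,21,22,23,24,25,26,27,28,29,30,31): XOR of data positions = 0⊕0⊕1⊕1⊕1⊕0⊕0⊕0⊕1⊕0⊕1⊕1⊕0⊕1⊕0 = 1
Codeword: 1100111000111011001110001011010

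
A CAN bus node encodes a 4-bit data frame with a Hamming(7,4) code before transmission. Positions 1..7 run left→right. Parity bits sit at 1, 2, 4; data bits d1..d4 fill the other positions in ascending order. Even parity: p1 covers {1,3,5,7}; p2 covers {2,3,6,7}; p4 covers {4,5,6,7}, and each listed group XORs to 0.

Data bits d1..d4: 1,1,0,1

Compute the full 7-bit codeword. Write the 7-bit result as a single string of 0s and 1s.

Place data at non-parity positions: p1 p2 1 p4 1 0 1
p1 (pos 1,3,5,7): XOR of data positions = 1⊕1⊕1 = 1
p2 (pos 2,3,6,7): XOR of data positions = 1⊕0⊕1 = 0
p4 (pos 4,5,6,7): XOR of data positions = 1⊕0⊕1 = 0
Codeword: 1010101

1010101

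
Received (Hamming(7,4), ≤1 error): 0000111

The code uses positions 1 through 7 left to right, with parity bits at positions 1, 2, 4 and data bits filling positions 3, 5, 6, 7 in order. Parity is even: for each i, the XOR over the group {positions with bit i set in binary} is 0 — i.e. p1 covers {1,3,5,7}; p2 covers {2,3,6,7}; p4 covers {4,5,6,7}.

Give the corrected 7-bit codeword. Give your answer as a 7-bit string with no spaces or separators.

0001111

s1 (pos 1,3,5,7): 0⊕0⊕1⊕1 = 0
s2 (pos 2,3,6,7): 0⊕0⊕1⊕1 = 0
s4 (pos 4,5,6,7): 0⊕1⊕1⊕1 = 1
Syndrome s4…s1 = 100 → error at position 4.
Flip position 4: 0000111 → 0001111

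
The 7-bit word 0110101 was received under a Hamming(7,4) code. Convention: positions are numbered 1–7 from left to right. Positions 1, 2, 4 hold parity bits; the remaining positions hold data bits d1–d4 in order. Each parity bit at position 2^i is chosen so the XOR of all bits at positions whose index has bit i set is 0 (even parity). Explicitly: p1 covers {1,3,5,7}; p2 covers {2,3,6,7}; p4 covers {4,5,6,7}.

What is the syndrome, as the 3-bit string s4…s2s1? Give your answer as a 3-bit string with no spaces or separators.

s1 (pos 1,3,5,7): 0⊕1⊕1⊕1 = 1
s2 (pos 2,3,6,7): 1⊕1⊕0⊕1 = 1
s4 (pos 4,5,6,7): 0⊕1⊕0⊕1 = 0
Syndrome s4…s1 = 011 → error at position 3.

011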